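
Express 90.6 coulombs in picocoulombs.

90600000000000 picocoulombs

(no prefix) = 10^0, pico = 10^-12; factor is 10^12.
90.6 × 10^12 = 90600000000000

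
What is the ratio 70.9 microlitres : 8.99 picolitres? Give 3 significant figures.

(70.9 × 10⁻⁶) / (8.99 × 10⁻¹²) = 7.887 × 10⁶

7890000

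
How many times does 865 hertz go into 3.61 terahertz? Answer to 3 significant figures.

4170000000

(3.61 × 10¹²) / (865) = 0.004173 × 10¹²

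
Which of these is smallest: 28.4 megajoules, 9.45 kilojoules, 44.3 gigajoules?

28.4 megajoules = 28400000 joules
9.45 kilojoules = 9450 joules
44.3 gigajoules = 44300000000 joules

9.45 kilojoules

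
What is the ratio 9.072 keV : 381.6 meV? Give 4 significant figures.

23770

(9.072 × 10³) / (381.6 × 10⁻³) = 0.023774 × 10⁶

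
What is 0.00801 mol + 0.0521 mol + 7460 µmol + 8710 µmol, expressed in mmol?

76.28 mmol

In mmol:
  0.00801 mol = 0.00801 × 10³ mmol = 8.01
  0.0521 mol = 0.0521 × 10³ mmol = 52.1
  7460 µmol = 7460 × 10⁻³ mmol = 7.46
  8710 µmol = 8710 × 10⁻³ mmol = 8.71
Sum: 8.01 + 52.1 + 7.46 + 8.71 = 76.28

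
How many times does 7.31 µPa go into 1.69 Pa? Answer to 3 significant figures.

(1.69) / (7.31e-6) = 0.2312e6

231000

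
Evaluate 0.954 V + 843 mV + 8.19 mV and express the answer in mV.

In mV:
  0.954 V = 0.954 × 10^3 mV = 954
  843 mV → 843
  8.19 mV → 8.19
Sum: 954 + 843 + 8.19 = 1805.19

1805.19 mV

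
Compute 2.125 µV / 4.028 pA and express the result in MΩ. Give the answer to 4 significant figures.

0.5276 MΩ

(2.125e-6) / (4.028e-12) = 0.527557e6 Ω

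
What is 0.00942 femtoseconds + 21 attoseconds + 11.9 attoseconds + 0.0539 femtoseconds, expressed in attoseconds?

96.22 attoseconds

In attoseconds:
  0.00942 femtoseconds = 0.00942 × 10³ attoseconds = 9.42
  21 attoseconds → 21
  11.9 attoseconds → 11.9
  0.0539 femtoseconds = 0.0539 × 10³ attoseconds = 53.9
Sum: 9.42 + 21 + 11.9 + 53.9 = 96.22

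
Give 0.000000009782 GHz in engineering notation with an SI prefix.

9.782 Hz

= 9.782 Hz; mantissa already in [1, 1000).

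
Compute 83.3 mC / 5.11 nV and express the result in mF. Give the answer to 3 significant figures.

16300000000 mF

(83.3 × 10^-3) / (5.11 × 10^-9) = 16.301 × 10^6 F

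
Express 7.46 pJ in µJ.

pico = 1e-12, micro = 1e-6; factor is 1e-6.
7.46 × 1e-6 = 0.00000746

0.00000746 µJ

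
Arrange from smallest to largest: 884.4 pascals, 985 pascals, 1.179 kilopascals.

884.4 pascals = 884.4 pascals
985 pascals = 985 pascals
1.179 kilopascals = 1179 pascals

884.4 pascals < 985 pascals < 1.179 kilopascals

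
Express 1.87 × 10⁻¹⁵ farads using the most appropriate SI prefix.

= 1.87 × 10⁻¹⁵ farads; 10⁻¹⁵ is femto.

1.87 femtofarads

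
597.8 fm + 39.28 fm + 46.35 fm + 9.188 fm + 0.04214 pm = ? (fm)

734.758 fm

In fm:
  597.8 fm → 597.8
  39.28 fm → 39.28
  46.35 fm → 46.35
  9.188 fm → 9.188
  0.04214 pm = 0.04214 × 10^3 fm = 42.14
Sum: 597.8 + 39.28 + 46.35 + 9.188 + 42.14 = 734.758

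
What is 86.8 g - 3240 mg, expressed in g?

83.56 g

In g:
  86.8 g → 86.8
  3240 mg = 3240 × 10⁻³ g = 3.24
Difference: 86.8 - 3.24 = 83.56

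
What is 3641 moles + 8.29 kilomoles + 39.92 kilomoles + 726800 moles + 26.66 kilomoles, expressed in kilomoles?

805.311 kilomoles

In kilomoles:
  3641 moles = 3641e-3 kilomoles = 3.641
  8.29 kilomoles → 8.29
  39.92 kilomoles → 39.92
  726800 moles = 726800e-3 kilomoles = 726.8
  26.66 kilomoles → 26.66
Sum: 3.641 + 8.29 + 39.92 + 726.8 + 26.66 = 805.311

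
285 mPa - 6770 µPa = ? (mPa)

278.23 mPa

In mPa:
  285 mPa → 285
  6770 µPa = 6770e-3 mPa = 6.77
Difference: 285 - 6.77 = 278.23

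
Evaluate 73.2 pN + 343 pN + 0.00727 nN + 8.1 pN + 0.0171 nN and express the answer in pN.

448.67 pN

In pN:
  73.2 pN → 73.2
  343 pN → 343
  0.00727 nN = 0.00727e3 pN = 7.27
  8.1 pN → 8.1
  0.0171 nN = 0.0171e3 pN = 17.1
Sum: 73.2 + 343 + 7.27 + 8.1 + 17.1 = 448.67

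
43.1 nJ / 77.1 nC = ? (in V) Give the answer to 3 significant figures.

(43.1 × 10^-9) / (77.1 × 10^-9) = 0.55901 V

0.559 V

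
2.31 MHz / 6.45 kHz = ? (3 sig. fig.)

(2.31 × 10⁶) / (6.45 × 10³) = 0.3581 × 10³

358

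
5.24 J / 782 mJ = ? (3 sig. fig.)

6.70

(5.24) / (782e-3) = 0.006701e3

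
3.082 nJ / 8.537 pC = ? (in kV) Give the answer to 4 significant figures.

0.3610 kV

(3.082e-9) / (8.537e-12) = 0.361017e3 V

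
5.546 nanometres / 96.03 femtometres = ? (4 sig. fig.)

57750

(5.546e-9) / (96.03e-15) = 0.057753e6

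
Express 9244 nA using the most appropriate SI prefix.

= 9.244 × 10^-6 A; 10^-6 is micro.

9.244 μA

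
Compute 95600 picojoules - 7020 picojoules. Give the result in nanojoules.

In nanojoules:
  95600 picojoules = 95600 × 10⁻³ nanojoules = 95.6
  7020 picojoules = 7020 × 10⁻³ nanojoules = 7.02
Difference: 95.6 - 7.02 = 88.58

88.58 nanojoules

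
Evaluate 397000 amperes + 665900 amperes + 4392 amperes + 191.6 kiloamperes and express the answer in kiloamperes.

In kiloamperes:
  397000 amperes = 397000e-3 kiloamperes = 397
  665900 amperes = 665900e-3 kiloamperes = 665.9
  4392 amperes = 4392e-3 kiloamperes = 4.392
  191.6 kiloamperes → 191.6
Sum: 397 + 665.9 + 4.392 + 191.6 = 1258.892

1258.892 kiloamperes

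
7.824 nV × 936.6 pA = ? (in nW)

7.824 × 10^-9 × 936.6 × 10^-12 = 7327.9584 × 10^-21 W

0.0000000073279584 nW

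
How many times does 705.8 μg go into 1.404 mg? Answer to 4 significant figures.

(1.404 × 10^-3) / (705.8 × 10^-6) = 0.0019892 × 10^3

1.989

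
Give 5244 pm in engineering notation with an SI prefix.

= 5.244 × 10⁻⁹ m; 10⁻⁹ is nano.

5.244 nm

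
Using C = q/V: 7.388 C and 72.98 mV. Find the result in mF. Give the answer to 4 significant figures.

101200 mF

(7.388) / (72.98 × 10⁻³) = 0.101233 × 10³ F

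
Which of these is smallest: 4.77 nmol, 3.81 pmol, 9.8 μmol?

4.77 nmol = 0.00000000477 mol
3.81 pmol = 0.00000000000381 mol
9.8 μmol = 0.0000098 mol

3.81 pmol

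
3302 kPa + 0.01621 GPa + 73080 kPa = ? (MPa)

In MPa:
  3302 kPa = 3302 × 10⁻³ MPa = 3.302
  0.01621 GPa = 0.01621 × 10³ MPa = 16.21
  73080 kPa = 73080 × 10⁻³ MPa = 73.08
Sum: 3.302 + 16.21 + 73.08 = 92.592

92.592 MPa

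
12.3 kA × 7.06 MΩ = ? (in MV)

12.3e3 × 7.06e6 = 86.838e9 V

86838 MV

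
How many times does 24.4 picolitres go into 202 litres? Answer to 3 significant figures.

(202) / (24.4e-12) = 8.279e12

8280000000000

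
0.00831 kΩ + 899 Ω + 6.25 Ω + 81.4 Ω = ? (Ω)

994.96 Ω

In Ω:
  0.00831 kΩ = 0.00831 × 10³ Ω = 8.31
  899 Ω → 899
  6.25 Ω → 6.25
  81.4 Ω → 81.4
Sum: 8.31 + 899 + 6.25 + 81.4 = 994.96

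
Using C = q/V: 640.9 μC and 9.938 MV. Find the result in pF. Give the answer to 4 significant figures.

64.49 pF

(640.9 × 10⁻⁶) / (9.938 × 10⁶) = 64.4898 × 10⁻¹² F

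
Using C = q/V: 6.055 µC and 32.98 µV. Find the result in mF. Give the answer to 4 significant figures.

(6.055 × 10^-6) / (32.98 × 10^-6) = 0.183596 F

183.6 mF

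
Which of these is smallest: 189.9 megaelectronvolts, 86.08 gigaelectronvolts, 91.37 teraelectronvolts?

189.9 megaelectronvolts = 189900000 electronvolts
86.08 gigaelectronvolts = 86080000000 electronvolts
91.37 teraelectronvolts = 91370000000000 electronvolts

189.9 megaelectronvolts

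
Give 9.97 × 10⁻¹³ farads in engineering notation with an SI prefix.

997 femtofarads

= 997 × 10⁻¹⁵ farads; 10⁻¹⁵ is femto.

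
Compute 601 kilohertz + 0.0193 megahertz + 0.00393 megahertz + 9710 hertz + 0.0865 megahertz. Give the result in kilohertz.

In kilohertz:
  601 kilohertz → 601
  0.0193 megahertz = 0.0193 × 10³ kilohertz = 19.3
  0.00393 megahertz = 0.00393 × 10³ kilohertz = 3.93
  9710 hertz = 9710 × 10⁻³ kilohertz = 9.71
  0.0865 megahertz = 0.0865 × 10³ kilohertz = 86.5
Sum: 601 + 19.3 + 3.93 + 9.71 + 86.5 = 720.44

720.44 kilohertz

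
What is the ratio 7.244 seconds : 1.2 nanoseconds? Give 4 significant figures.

6037000000

(7.244) / (1.2 × 10^-9) = 6.0367 × 10^9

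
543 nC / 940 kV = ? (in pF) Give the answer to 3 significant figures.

(543 × 10^-9) / (940 × 10^3) = 0.57766 × 10^-12 F

0.578 pF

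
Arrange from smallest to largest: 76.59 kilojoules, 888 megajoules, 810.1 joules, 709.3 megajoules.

810.1 joules < 76.59 kilojoules < 709.3 megajoules < 888 megajoules

76.59 kilojoules = 76590 joules
888 megajoules = 888000000 joules
810.1 joules = 810.1 joules
709.3 megajoules = 709300000 joules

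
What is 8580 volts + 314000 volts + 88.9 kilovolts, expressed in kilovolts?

411.48 kilovolts

In kilovolts:
  8580 volts = 8580 × 10⁻³ kilovolts = 8.58
  314000 volts = 314000 × 10⁻³ kilovolts = 314
  88.9 kilovolts → 88.9
Sum: 8.58 + 314 + 88.9 = 411.48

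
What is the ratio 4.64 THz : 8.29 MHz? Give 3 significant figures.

(4.64 × 10¹²) / (8.29 × 10⁶) = 0.5597 × 10⁶

560000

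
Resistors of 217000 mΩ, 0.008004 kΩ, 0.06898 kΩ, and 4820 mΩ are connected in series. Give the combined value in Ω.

298.804 Ω

In Ω:
  217000 mΩ = 217000e-3 Ω = 217
  0.008004 kΩ = 0.008004e3 Ω = 8.004
  0.06898 kΩ = 0.06898e3 Ω = 68.98
  4820 mΩ = 4820e-3 Ω = 4.82
Sum: 217 + 8.004 + 68.98 + 4.82 = 298.804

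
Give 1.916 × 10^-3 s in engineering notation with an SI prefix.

1.916 ms

= 1.916 × 10^-3 s; 10^-3 is milli.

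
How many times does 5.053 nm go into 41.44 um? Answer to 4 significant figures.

8201

(41.44e-6) / (5.053e-9) = 8.2011e3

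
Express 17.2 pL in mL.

pico = 1e-12, milli = 1e-3; factor is 1e-9.
17.2 × 1e-9 = 0.0000000172

0.0000000172 mL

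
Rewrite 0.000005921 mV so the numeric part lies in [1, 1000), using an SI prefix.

5.921 nV

= 5.921 × 10^-9 V; 10^-9 is nano.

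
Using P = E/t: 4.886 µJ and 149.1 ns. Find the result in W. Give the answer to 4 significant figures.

32.77 W

(4.886e-6) / (149.1e-9) = 0.03277e3 W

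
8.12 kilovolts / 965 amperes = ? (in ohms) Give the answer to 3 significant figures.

(8.12 × 10³) / (965) = 0.0084145 × 10³ Ω

8.41 ohms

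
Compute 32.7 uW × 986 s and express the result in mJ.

32.7 × 10⁻⁶ × 986 = 32242.2 × 10⁻⁶ J

32.2422 mJ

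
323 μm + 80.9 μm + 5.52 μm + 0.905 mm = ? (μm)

In μm:
  323 μm → 323
  80.9 μm → 80.9
  5.52 μm → 5.52
  0.905 mm = 0.905 × 10³ μm = 905
Sum: 323 + 80.9 + 5.52 + 905 = 1314.42

1314.42 μm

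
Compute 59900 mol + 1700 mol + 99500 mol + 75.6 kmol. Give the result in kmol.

236.7 kmol

In kmol:
  59900 mol = 59900 × 10^-3 kmol = 59.9
  1700 mol = 1700 × 10^-3 kmol = 1.7
  99500 mol = 99500 × 10^-3 kmol = 99.5
  75.6 kmol → 75.6
Sum: 59.9 + 1.7 + 99.5 + 75.6 = 236.7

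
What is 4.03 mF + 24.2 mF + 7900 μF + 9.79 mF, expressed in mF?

In mF:
  4.03 mF → 4.03
  24.2 mF → 24.2
  7900 μF = 7900 × 10⁻³ mF = 7.9
  9.79 mF → 9.79
Sum: 4.03 + 24.2 + 7.9 + 9.79 = 45.92

45.92 mF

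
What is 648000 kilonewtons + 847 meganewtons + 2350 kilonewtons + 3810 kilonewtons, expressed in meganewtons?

In meganewtons:
  648000 kilonewtons = 648000 × 10^-3 meganewtons = 648
  847 meganewtons → 847
  2350 kilonewtons = 2350 × 10^-3 meganewtons = 2.35
  3810 kilonewtons = 3810 × 10^-3 meganewtons = 3.81
Sum: 648 + 847 + 2.35 + 3.81 = 1501.16

1501.16 meganewtons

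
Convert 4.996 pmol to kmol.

pico = 10^-12, kilo = 10^3; factor is 10^-15.
4.996 × 10^-15 = 0.000000000000004996

0.000000000000004996 kmol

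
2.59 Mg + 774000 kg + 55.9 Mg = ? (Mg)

832.49 Mg

In Mg:
  2.59 Mg → 2.59
  774000 kg = 774000 × 10⁻³ Mg = 774
  55.9 Mg → 55.9
Sum: 2.59 + 774 + 55.9 = 832.49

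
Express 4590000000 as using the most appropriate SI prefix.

4.59 ns

= 4.59 × 10^-9 s; 10^-9 is nano.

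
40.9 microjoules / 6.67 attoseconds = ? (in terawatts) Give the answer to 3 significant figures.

6.13 terawatts

(40.9 × 10⁻⁶) / (6.67 × 10⁻¹⁸) = 6.1319 × 10¹² W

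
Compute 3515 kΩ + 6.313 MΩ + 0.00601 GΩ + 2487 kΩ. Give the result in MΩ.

18.325 MΩ

In MΩ:
  3515 kΩ = 3515e-3 MΩ = 3.515
  6.313 MΩ → 6.313
  0.00601 GΩ = 0.00601e3 MΩ = 6.01
  2487 kΩ = 2487e-3 MΩ = 2.487
Sum: 3.515 + 6.313 + 6.01 + 2.487 = 18.325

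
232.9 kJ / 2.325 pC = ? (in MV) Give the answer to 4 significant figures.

100200000000 MV

(232.9 × 10³) / (2.325 × 10⁻¹²) = 100.172 × 10¹⁵ V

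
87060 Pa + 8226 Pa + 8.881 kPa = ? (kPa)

104.167 kPa

In kPa:
  87060 Pa = 87060 × 10^-3 kPa = 87.06
  8226 Pa = 8226 × 10^-3 kPa = 8.226
  8.881 kPa → 8.881
Sum: 87.06 + 8.226 + 8.881 = 104.167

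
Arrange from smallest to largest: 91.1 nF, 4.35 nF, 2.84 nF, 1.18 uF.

2.84 nF < 4.35 nF < 91.1 nF < 1.18 uF

91.1 nF = 0.0000000911 F
4.35 nF = 0.00000000435 F
2.84 nF = 0.00000000284 F
1.18 uF = 0.00000118 F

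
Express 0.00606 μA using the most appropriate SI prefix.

= 6.06e-9 A; 1e-9 is nano.

6.06 nA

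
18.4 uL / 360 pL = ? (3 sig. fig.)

51100

(18.4e-6) / (360e-12) = 0.05111e6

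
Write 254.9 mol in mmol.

254900 mmol

(no prefix) = 10⁰, milli = 10⁻³; factor is 10³.
254.9 × 10³ = 254900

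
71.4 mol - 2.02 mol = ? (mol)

69.38 mol

In mol:
  71.4 mol → 71.4
  2.02 mol → 2.02
Difference: 71.4 - 2.02 = 69.38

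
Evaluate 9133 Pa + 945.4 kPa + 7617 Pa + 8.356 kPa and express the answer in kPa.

In kPa:
  9133 Pa = 9133 × 10⁻³ kPa = 9.133
  945.4 kPa → 945.4
  7617 Pa = 7617 × 10⁻³ kPa = 7.617
  8.356 kPa → 8.356
Sum: 9.133 + 945.4 + 7.617 + 8.356 = 970.506

970.506 kPa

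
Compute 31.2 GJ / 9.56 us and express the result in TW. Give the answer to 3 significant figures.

3260 TW

(31.2e9) / (9.56e-6) = 3.2636e15 W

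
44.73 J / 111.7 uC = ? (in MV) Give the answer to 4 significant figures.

(44.73) / (111.7 × 10⁻⁶) = 0.400448 × 10⁶ V

0.4004 MV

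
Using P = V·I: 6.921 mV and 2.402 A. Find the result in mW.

16.624242 mW

6.921 × 10⁻³ × 2.402 = 16.624242 × 10⁻³ W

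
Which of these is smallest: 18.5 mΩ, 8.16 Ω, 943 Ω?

18.5 mΩ

18.5 mΩ = 0.0185 Ω
8.16 Ω = 8.16 Ω
943 Ω = 943 Ω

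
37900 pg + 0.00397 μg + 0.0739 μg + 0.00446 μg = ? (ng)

120.23 ng

In ng:
  37900 pg = 37900e-3 ng = 37.9
  0.00397 μg = 0.00397e3 ng = 3.97
  0.0739 μg = 0.0739e3 ng = 73.9
  0.00446 μg = 0.00446e3 ng = 4.46
Sum: 37.9 + 3.97 + 73.9 + 4.46 = 120.23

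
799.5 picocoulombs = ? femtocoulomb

pico = 10^-12, femto = 10^-15; factor is 10^3.
799.5 × 10^3 = 799500

799500 femtocoulombs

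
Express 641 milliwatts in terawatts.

milli = 10⁻³, tera = 10¹²; factor is 10⁻¹⁵.
641 × 10⁻¹⁵ = 0.000000000000641

0.000000000000641 terawatts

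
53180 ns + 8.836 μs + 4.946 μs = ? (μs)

In μs:
  53180 ns = 53180e-3 μs = 53.18
  8.836 μs → 8.836
  4.946 μs → 4.946
Sum: 53.18 + 8.836 + 4.946 = 66.962

66.962 μs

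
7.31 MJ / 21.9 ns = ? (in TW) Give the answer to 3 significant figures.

334 TW

(7.31 × 10⁶) / (21.9 × 10⁻⁹) = 0.33379 × 10¹⁵ W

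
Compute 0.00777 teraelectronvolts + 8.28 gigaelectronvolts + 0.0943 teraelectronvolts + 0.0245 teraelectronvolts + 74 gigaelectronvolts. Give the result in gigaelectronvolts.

In gigaelectronvolts:
  0.00777 teraelectronvolts = 0.00777 × 10³ gigaelectronvolts = 7.77
  8.28 gigaelectronvolts → 8.28
  0.0943 teraelectronvolts = 0.0943 × 10³ gigaelectronvolts = 94.3
  0.0245 teraelectronvolts = 0.0245 × 10³ gigaelectronvolts = 24.5
  74 gigaelectronvolts → 74
Sum: 7.77 + 8.28 + 94.3 + 24.5 + 74 = 208.85

208.85 gigaelectronvolts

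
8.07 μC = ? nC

8070 nC

micro = 1e-6, nano = 1e-9; factor is 1e3.
8.07 × 1e3 = 8070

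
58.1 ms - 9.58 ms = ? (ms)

In ms:
  58.1 ms → 58.1
  9.58 ms → 9.58
Difference: 58.1 - 9.58 = 48.52

48.52 ms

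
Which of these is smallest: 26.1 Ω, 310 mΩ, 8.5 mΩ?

26.1 Ω = 26.1 Ω
310 mΩ = 0.31 Ω
8.5 mΩ = 0.0085 Ω

8.5 mΩ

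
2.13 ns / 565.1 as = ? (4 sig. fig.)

(2.13e-9) / (565.1e-18) = 0.0037692e9

3769000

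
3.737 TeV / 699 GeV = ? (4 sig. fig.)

(3.737 × 10¹²) / (699 × 10⁹) = 0.0053462 × 10³

5.346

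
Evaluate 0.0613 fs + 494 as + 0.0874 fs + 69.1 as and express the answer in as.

711.8 as

In as:
  0.0613 fs = 0.0613e3 as = 61.3
  494 as → 494
  0.0874 fs = 0.0874e3 as = 87.4
  69.1 as → 69.1
Sum: 61.3 + 494 + 87.4 + 69.1 = 711.8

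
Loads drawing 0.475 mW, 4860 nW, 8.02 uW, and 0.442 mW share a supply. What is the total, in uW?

In uW:
  0.475 mW = 0.475 × 10^3 uW = 475
  4860 nW = 4860 × 10^-3 uW = 4.86
  8.02 uW → 8.02
  0.442 mW = 0.442 × 10^3 uW = 442
Sum: 475 + 4.86 + 8.02 + 442 = 929.88

929.88 uW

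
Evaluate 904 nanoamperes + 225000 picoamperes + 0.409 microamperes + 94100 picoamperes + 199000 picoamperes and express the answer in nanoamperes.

1831.1 nanoamperes

In nanoamperes:
  904 nanoamperes → 904
  225000 picoamperes = 225000 × 10⁻³ nanoamperes = 225
  0.409 microamperes = 0.409 × 10³ nanoamperes = 409
  94100 picoamperes = 94100 × 10⁻³ nanoamperes = 94.1
  199000 picoamperes = 199000 × 10⁻³ nanoamperes = 199
Sum: 904 + 225 + 409 + 94.1 + 199 = 1831.1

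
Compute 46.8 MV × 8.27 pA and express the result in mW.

0.387036 mW

46.8 × 10⁶ × 8.27 × 10⁻¹² = 387.036 × 10⁻⁶ W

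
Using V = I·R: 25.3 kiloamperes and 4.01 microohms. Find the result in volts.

25.3e3 × 4.01e-6 = 101.453e-3 V

0.101453 volts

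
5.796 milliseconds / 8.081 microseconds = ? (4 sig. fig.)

717.2

(5.796 × 10⁻³) / (8.081 × 10⁻⁶) = 0.71724 × 10³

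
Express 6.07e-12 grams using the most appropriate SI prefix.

= 6.07e-12 grams; 1e-12 is pico.

6.07 picograms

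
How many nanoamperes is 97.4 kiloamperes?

kilo = 10³, nano = 10⁻⁹; factor is 10¹².
97.4 × 10¹² = 97400000000000

97400000000000 nanoamperes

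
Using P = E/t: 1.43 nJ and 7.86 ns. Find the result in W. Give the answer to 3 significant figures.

(1.43e-9) / (7.86e-9) = 0.18193 W

0.182 W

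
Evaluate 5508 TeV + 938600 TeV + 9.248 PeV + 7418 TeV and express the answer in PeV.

960.774 PeV

In PeV:
  5508 TeV = 5508 × 10^-3 PeV = 5.508
  938600 TeV = 938600 × 10^-3 PeV = 938.6
  9.248 PeV → 9.248
  7418 TeV = 7418 × 10^-3 PeV = 7.418
Sum: 5.508 + 938.6 + 9.248 + 7.418 = 960.774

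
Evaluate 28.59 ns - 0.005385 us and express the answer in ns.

In ns:
  28.59 ns → 28.59
  0.005385 us = 0.005385 × 10^3 ns = 5.385
Difference: 28.59 - 5.385 = 23.205

23.205 ns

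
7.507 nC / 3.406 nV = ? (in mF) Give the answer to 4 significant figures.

2204 mF

(7.507 × 10^-9) / (3.406 × 10^-9) = 2.20405 F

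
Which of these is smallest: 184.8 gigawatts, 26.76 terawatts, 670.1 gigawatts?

184.8 gigawatts

184.8 gigawatts = 184800000000 watts
26.76 terawatts = 26760000000000 watts
670.1 gigawatts = 670100000000 watts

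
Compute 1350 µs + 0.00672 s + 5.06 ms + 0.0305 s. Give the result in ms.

43.63 ms

In ms:
  1350 µs = 1350 × 10⁻³ ms = 1.35
  0.00672 s = 0.00672 × 10³ ms = 6.72
  5.06 ms → 5.06
  0.0305 s = 0.0305 × 10³ ms = 30.5
Sum: 1.35 + 6.72 + 5.06 + 30.5 = 43.63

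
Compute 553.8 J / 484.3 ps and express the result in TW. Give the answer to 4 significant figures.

(553.8) / (484.3 × 10⁻¹²) = 1.14351 × 10¹² W

1.144 TW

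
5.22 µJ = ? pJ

micro = 10⁻⁶, pico = 10⁻¹²; factor is 10⁶.
5.22 × 10⁶ = 5220000

5220000 pJ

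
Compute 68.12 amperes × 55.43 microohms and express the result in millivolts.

3.7758916 millivolts

68.12 × 55.43e-6 = 3775.8916e-6 V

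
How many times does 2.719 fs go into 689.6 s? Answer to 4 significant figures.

253600000000000000

(689.6) / (2.719 × 10^-15) = 253.62 × 10^15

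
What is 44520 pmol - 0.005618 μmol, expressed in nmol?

In nmol:
  44520 pmol = 44520 × 10⁻³ nmol = 44.52
  0.005618 μmol = 0.005618 × 10³ nmol = 5.618
Difference: 44.52 - 5.618 = 38.902

38.902 nmol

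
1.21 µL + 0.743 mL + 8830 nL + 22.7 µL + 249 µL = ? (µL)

In µL:
  1.21 µL → 1.21
  0.743 mL = 0.743e3 µL = 743
  8830 nL = 8830e-3 µL = 8.83
  22.7 µL → 22.7
  249 µL → 249
Sum: 1.21 + 743 + 8.83 + 22.7 + 249 = 1024.74

1024.74 µL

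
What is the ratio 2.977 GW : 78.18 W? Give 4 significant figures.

38080000

(2.977e9) / (78.18) = 0.038079e9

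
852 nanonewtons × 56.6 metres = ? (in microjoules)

852 × 10^-9 × 56.6 = 48223.2 × 10^-9 J

48.2232 microjoules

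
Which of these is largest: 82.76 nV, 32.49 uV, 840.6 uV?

840.6 uV

82.76 nV = 0.00000008276 V
32.49 uV = 0.00003249 V
840.6 uV = 0.0008406 V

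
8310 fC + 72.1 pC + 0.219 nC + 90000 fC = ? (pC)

389.41 pC

In pC:
  8310 fC = 8310 × 10⁻³ pC = 8.31
  72.1 pC → 72.1
  0.219 nC = 0.219 × 10³ pC = 219
  90000 fC = 90000 × 10⁻³ pC = 90
Sum: 8.31 + 72.1 + 219 + 90 = 389.41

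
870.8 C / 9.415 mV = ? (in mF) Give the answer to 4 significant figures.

(870.8) / (9.415 × 10^-3) = 92.4907 × 10^3 F

92490000 mF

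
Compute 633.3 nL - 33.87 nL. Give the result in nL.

In nL:
  633.3 nL → 633.3
  33.87 nL → 33.87
Difference: 633.3 - 33.87 = 599.43

599.43 nL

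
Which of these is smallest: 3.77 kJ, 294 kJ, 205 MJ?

3.77 kJ = 3770 J
294 kJ = 294000 J
205 MJ = 205000000 J

3.77 kJ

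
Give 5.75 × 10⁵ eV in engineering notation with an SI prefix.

= 575 × 10³ eV; 10³ is kilo.

575 keV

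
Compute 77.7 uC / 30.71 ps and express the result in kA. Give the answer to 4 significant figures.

(77.7 × 10^-6) / (30.71 × 10^-12) = 2.53012 × 10^6 A

2530 kA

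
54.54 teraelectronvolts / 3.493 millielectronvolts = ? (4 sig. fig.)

15610000000000000

(54.54e12) / (3.493e-3) = 15.614e15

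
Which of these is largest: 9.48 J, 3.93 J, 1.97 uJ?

9.48 J = 9.48 J
3.93 J = 3.93 J
1.97 uJ = 0.00000197 J

9.48 J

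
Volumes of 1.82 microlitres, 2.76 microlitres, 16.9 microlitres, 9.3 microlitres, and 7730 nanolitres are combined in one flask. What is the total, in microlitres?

In microlitres:
  1.82 microlitres → 1.82
  2.76 microlitres → 2.76
  16.9 microlitres → 16.9
  9.3 microlitres → 9.3
  7730 nanolitres = 7730 × 10^-3 microlitres = 7.73
Sum: 1.82 + 2.76 + 16.9 + 9.3 + 7.73 = 38.51

38.51 microlitres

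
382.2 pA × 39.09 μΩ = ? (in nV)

0.000014940198 nV

382.2 × 10^-12 × 39.09 × 10^-6 = 14940.198 × 10^-18 V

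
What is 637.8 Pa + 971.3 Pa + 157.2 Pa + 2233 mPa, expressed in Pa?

1768.533 Pa

In Pa:
  637.8 Pa → 637.8
  971.3 Pa → 971.3
  157.2 Pa → 157.2
  2233 mPa = 2233 × 10^-3 Pa = 2.233
Sum: 637.8 + 971.3 + 157.2 + 2.233 = 1768.533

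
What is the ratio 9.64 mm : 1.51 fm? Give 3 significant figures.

6380000000000

(9.64 × 10^-3) / (1.51 × 10^-15) = 6.384 × 10^12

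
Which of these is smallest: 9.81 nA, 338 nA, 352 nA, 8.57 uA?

9.81 nA

9.81 nA = 0.00000000981 A
338 nA = 0.000000338 A
352 nA = 0.000000352 A
8.57 uA = 0.00000857 A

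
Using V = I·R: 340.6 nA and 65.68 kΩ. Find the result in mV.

340.6e-9 × 65.68e3 = 22370.608e-6 V

22.370608 mV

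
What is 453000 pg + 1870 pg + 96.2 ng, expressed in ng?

551.07 ng

In ng:
  453000 pg = 453000 × 10⁻³ ng = 453
  1870 pg = 1870 × 10⁻³ ng = 1.87
  96.2 ng → 96.2
Sum: 453 + 1.87 + 96.2 = 551.07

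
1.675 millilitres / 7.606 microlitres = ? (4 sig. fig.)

(1.675 × 10^-3) / (7.606 × 10^-6) = 0.22022 × 10^3

220.2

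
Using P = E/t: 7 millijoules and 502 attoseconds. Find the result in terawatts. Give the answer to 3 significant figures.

(7 × 10⁻³) / (502 × 10⁻¹⁸) = 0.013944 × 10¹⁵ W

13.9 terawatts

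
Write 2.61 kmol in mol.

2610 mol

kilo = 10³, (no prefix) = 10⁰; factor is 10³.
2.61 × 10³ = 2610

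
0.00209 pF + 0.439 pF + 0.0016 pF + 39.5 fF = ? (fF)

In fF:
  0.00209 pF = 0.00209 × 10^3 fF = 2.09
  0.439 pF = 0.439 × 10^3 fF = 439
  0.0016 pF = 0.0016 × 10^3 fF = 1.6
  39.5 fF → 39.5
Sum: 2.09 + 439 + 1.6 + 39.5 = 482.19

482.19 fF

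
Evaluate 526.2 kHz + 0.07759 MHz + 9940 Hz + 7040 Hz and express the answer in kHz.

620.77 kHz

In kHz:
  526.2 kHz → 526.2
  0.07759 MHz = 0.07759 × 10³ kHz = 77.59
  9940 Hz = 9940 × 10⁻³ kHz = 9.94
  7040 Hz = 7040 × 10⁻³ kHz = 7.04
Sum: 526.2 + 77.59 + 9.94 + 7.04 = 620.77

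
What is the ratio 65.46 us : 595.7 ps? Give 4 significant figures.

109900

(65.46e-6) / (595.7e-12) = 0.10989e6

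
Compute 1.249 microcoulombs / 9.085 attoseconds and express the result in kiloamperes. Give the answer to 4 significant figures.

137500000 kiloamperes

(1.249 × 10⁻⁶) / (9.085 × 10⁻¹⁸) = 0.137479 × 10¹² A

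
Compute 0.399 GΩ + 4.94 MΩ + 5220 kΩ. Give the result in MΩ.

In MΩ:
  0.399 GΩ = 0.399e3 MΩ = 399
  4.94 MΩ → 4.94
  5220 kΩ = 5220e-3 MΩ = 5.22
Sum: 399 + 4.94 + 5.22 = 409.16

409.16 MΩ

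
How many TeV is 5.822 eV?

(no prefix) = 10⁰, tera = 10¹²; factor is 10⁻¹².
5.822 × 10⁻¹² = 0.000000000005822

0.000000000005822 TeV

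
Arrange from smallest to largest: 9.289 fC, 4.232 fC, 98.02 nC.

4.232 fC < 9.289 fC < 98.02 nC

9.289 fC = 0.000000000000009289 C
4.232 fC = 0.000000000000004232 C
98.02 nC = 0.00000009802 C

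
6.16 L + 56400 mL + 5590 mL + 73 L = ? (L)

In L:
  6.16 L → 6.16
  56400 mL = 56400e-3 L = 56.4
  5590 mL = 5590e-3 L = 5.59
  73 L → 73
Sum: 6.16 + 56.4 + 5.59 + 73 = 141.15

141.15 L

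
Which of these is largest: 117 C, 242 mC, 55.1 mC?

117 C

117 C = 117 C
242 mC = 0.242 C
55.1 mC = 0.0551 C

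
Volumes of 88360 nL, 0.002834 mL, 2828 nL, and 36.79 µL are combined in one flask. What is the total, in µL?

In µL:
  88360 nL = 88360 × 10⁻³ µL = 88.36
  0.002834 mL = 0.002834 × 10³ µL = 2.834
  2828 nL = 2828 × 10⁻³ µL = 2.828
  36.79 µL → 36.79
Sum: 88.36 + 2.834 + 2.828 + 36.79 = 130.812

130.812 µL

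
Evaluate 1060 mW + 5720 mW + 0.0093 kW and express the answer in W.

16.08 W

In W:
  1060 mW = 1060 × 10⁻³ W = 1.06
  5720 mW = 5720 × 10⁻³ W = 5.72
  0.0093 kW = 0.0093 × 10³ W = 9.3
Sum: 1.06 + 5.72 + 9.3 = 16.08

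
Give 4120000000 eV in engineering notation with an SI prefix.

= 4.12 × 10⁹ eV; 10⁹ is giga.

4.12 GeV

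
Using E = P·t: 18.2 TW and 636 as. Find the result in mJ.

18.2e12 × 636e-18 = 11575.2e-6 J

11.5752 mJ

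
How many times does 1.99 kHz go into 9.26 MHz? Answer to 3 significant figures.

4650

(9.26 × 10^6) / (1.99 × 10^3) = 4.653 × 10^3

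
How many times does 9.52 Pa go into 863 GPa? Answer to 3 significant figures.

(863 × 10⁹) / (9.52) = 90.65 × 10⁹

90700000000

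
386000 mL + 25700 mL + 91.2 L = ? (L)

In L:
  386000 mL = 386000e-3 L = 386
  25700 mL = 25700e-3 L = 25.7
  91.2 L → 91.2
Sum: 386 + 25.7 + 91.2 = 502.9

502.9 L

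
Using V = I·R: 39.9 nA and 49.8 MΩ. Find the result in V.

1.98702 V

39.9 × 10⁻⁹ × 49.8 × 10⁶ = 1987.02 × 10⁻³ V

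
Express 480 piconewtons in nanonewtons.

0.48 nanonewtons

pico = 10^-12, nano = 10^-9; factor is 10^-3.
480 × 10^-3 = 0.48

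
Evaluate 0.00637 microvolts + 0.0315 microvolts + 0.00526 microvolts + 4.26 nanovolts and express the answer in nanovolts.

47.39 nanovolts

In nanovolts:
  0.00637 microvolts = 0.00637e3 nanovolts = 6.37
  0.0315 microvolts = 0.0315e3 nanovolts = 31.5
  0.00526 microvolts = 0.00526e3 nanovolts = 5.26
  4.26 nanovolts → 4.26
Sum: 6.37 + 31.5 + 5.26 + 4.26 = 47.39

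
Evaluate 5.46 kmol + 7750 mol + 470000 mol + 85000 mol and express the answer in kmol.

568.21 kmol

In kmol:
  5.46 kmol → 5.46
  7750 mol = 7750 × 10⁻³ kmol = 7.75
  470000 mol = 470000 × 10⁻³ kmol = 470
  85000 mol = 85000 × 10⁻³ kmol = 85
Sum: 5.46 + 7.75 + 470 + 85 = 568.21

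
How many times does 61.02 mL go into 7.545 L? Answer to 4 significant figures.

123.6

(7.545) / (61.02e-3) = 0.12365e3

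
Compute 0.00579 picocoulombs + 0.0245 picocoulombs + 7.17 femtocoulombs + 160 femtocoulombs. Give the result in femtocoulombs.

197.46 femtocoulombs

In femtocoulombs:
  0.00579 picocoulombs = 0.00579 × 10^3 femtocoulombs = 5.79
  0.0245 picocoulombs = 0.0245 × 10^3 femtocoulombs = 24.5
  7.17 femtocoulombs → 7.17
  160 femtocoulombs → 160
Sum: 5.79 + 24.5 + 7.17 + 160 = 197.46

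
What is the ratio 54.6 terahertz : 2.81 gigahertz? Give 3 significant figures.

19400

(54.6 × 10^12) / (2.81 × 10^9) = 19.43 × 10^3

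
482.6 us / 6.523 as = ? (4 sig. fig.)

73980000000000

(482.6 × 10^-6) / (6.523 × 10^-18) = 73.984 × 10^12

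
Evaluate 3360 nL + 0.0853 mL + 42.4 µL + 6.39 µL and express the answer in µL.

In µL:
  3360 nL = 3360 × 10⁻³ µL = 3.36
  0.0853 mL = 0.0853 × 10³ µL = 85.3
  42.4 µL → 42.4
  6.39 µL → 6.39
Sum: 3.36 + 85.3 + 42.4 + 6.39 = 137.45

137.45 µL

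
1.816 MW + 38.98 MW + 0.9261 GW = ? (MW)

966.896 MW

In MW:
  1.816 MW → 1.816
  38.98 MW → 38.98
  0.9261 GW = 0.9261 × 10^3 MW = 926.1
Sum: 1.816 + 38.98 + 926.1 = 966.896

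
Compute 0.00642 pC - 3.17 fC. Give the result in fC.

3.25 fC

In fC:
  0.00642 pC = 0.00642e3 fC = 6.42
  3.17 fC → 3.17
Difference: 6.42 - 3.17 = 3.25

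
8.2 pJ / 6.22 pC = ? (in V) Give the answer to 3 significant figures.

1.32 V

(8.2e-12) / (6.22e-12) = 1.3183 V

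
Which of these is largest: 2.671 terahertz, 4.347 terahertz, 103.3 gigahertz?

2.671 terahertz = 2671000000000 hertz
4.347 terahertz = 4347000000000 hertz
103.3 gigahertz = 103300000000 hertz

4.347 terahertz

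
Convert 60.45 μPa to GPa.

0.00000000000006045 GPa

micro = 10⁻⁶, giga = 10⁹; factor is 10⁻¹⁵.
60.45 × 10⁻¹⁵ = 0.00000000000006045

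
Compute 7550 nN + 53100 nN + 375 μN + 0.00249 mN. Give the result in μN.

In μN:
  7550 nN = 7550 × 10^-3 μN = 7.55
  53100 nN = 53100 × 10^-3 μN = 53.1
  375 μN → 375
  0.00249 mN = 0.00249 × 10^3 μN = 2.49
Sum: 7.55 + 53.1 + 375 + 2.49 = 438.14

438.14 μN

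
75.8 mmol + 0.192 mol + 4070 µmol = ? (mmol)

In mmol:
  75.8 mmol → 75.8
  0.192 mol = 0.192e3 mmol = 192
  4070 µmol = 4070e-3 mmol = 4.07
Sum: 75.8 + 192 + 4.07 = 271.87

271.87 mmol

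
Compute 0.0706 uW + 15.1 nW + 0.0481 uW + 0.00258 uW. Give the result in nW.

136.38 nW

In nW:
  0.0706 uW = 0.0706 × 10³ nW = 70.6
  15.1 nW → 15.1
  0.0481 uW = 0.0481 × 10³ nW = 48.1
  0.00258 uW = 0.00258 × 10³ nW = 2.58
Sum: 70.6 + 15.1 + 48.1 + 2.58 = 136.38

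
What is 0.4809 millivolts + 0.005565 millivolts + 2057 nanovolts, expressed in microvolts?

In microvolts:
  0.4809 millivolts = 0.4809 × 10³ microvolts = 480.9
  0.005565 millivolts = 0.005565 × 10³ microvolts = 5.565
  2057 nanovolts = 2057 × 10⁻³ microvolts = 2.057
Sum: 480.9 + 5.565 + 2.057 = 488.522

488.522 microvolts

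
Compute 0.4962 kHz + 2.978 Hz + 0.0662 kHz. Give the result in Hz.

In Hz:
  0.4962 kHz = 0.4962 × 10^3 Hz = 496.2
  2.978 Hz → 2.978
  0.0662 kHz = 0.0662 × 10^3 Hz = 66.2
Sum: 496.2 + 2.978 + 66.2 = 565.378

565.378 Hz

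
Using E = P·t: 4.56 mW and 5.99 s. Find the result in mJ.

4.56 × 10^-3 × 5.99 = 27.3144 × 10^-3 J

27.3144 mJ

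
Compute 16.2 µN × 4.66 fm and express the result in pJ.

0.000000075492 pJ

16.2e-6 × 4.66e-15 = 75.492e-21 J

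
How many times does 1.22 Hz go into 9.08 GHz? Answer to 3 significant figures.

(9.08 × 10^9) / (1.22) = 7.443 × 10^9

7440000000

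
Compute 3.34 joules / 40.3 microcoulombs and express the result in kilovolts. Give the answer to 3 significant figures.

(3.34) / (40.3 × 10^-6) = 0.082878 × 10^6 V

82.9 kilovolts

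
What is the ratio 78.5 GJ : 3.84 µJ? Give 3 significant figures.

20400000000000000

(78.5e9) / (3.84e-6) = 20.44e15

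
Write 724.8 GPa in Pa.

724800000000 Pa

giga = 10⁹, (no prefix) = 10⁰; factor is 10⁹.
724.8 × 10⁹ = 724800000000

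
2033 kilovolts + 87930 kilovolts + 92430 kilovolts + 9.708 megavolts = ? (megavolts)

In megavolts:
  2033 kilovolts = 2033e-3 megavolts = 2.033
  87930 kilovolts = 87930e-3 megavolts = 87.93
  92430 kilovolts = 92430e-3 megavolts = 92.43
  9.708 megavolts → 9.708
Sum: 2.033 + 87.93 + 92.43 + 9.708 = 192.101

192.101 megavolts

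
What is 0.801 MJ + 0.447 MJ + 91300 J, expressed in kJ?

1339.3 kJ

In kJ:
  0.801 MJ = 0.801 × 10³ kJ = 801
  0.447 MJ = 0.447 × 10³ kJ = 447
  91300 J = 91300 × 10⁻³ kJ = 91.3
Sum: 801 + 447 + 91.3 = 1339.3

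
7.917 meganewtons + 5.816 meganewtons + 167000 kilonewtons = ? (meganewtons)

In meganewtons:
  7.917 meganewtons → 7.917
  5.816 meganewtons → 5.816
  167000 kilonewtons = 167000e-3 meganewtons = 167
Sum: 7.917 + 5.816 + 167 = 180.733

180.733 meganewtons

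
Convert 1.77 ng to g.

nano = 10⁻⁹, (no prefix) = 10⁰; factor is 10⁻⁹.
1.77 × 10⁻⁹ = 0.00000000177

0.00000000177 g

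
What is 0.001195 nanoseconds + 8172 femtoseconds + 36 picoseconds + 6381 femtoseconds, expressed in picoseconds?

In picoseconds:
  0.001195 nanoseconds = 0.001195 × 10^3 picoseconds = 1.195
  8172 femtoseconds = 8172 × 10^-3 picoseconds = 8.172
  36 picoseconds → 36
  6381 femtoseconds = 6381 × 10^-3 picoseconds = 6.381
Sum: 1.195 + 8.172 + 36 + 6.381 = 51.748

51.748 picoseconds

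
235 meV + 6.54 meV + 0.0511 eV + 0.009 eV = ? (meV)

In meV:
  235 meV → 235
  6.54 meV → 6.54
  0.0511 eV = 0.0511e3 meV = 51.1
  0.009 eV = 0.009e3 meV = 9
Sum: 235 + 6.54 + 51.1 + 9 = 301.64

301.64 meV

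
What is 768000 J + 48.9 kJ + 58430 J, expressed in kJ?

In kJ:
  768000 J = 768000e-3 kJ = 768
  48.9 kJ → 48.9
  58430 J = 58430e-3 kJ = 58.43
Sum: 768 + 48.9 + 58.43 = 875.33

875.33 kJ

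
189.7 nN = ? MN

nano = 1e-9, mega = 1e6; factor is 1e-15.
189.7 × 1e-15 = 0.0000000000001897

0.0000000000001897 MN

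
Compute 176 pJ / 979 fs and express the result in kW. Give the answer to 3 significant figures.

(176 × 10⁻¹²) / (979 × 10⁻¹⁵) = 0.17978 × 10³ W

0.180 kW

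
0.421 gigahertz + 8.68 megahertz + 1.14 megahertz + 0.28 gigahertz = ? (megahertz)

In megahertz:
  0.421 gigahertz = 0.421e3 megahertz = 421
  8.68 megahertz → 8.68
  1.14 megahertz → 1.14
  0.28 gigahertz = 0.28e3 megahertz = 280
Sum: 421 + 8.68 + 1.14 + 280 = 710.82

710.82 megahertz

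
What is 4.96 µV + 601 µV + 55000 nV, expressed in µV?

In µV:
  4.96 µV → 4.96
  601 µV → 601
  55000 nV = 55000e-3 µV = 55
Sum: 4.96 + 601 + 55 = 660.96

660.96 µV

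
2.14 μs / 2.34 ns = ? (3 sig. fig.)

(2.14e-6) / (2.34e-9) = 0.9145e3

915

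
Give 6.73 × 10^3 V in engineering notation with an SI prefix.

= 6.73 × 10^3 V; 10^3 is kilo.

6.73 kV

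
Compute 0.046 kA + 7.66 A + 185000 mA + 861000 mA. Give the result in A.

1099.66 A

In A:
  0.046 kA = 0.046 × 10^3 A = 46
  7.66 A → 7.66
  185000 mA = 185000 × 10^-3 A = 185
  861000 mA = 861000 × 10^-3 A = 861
Sum: 46 + 7.66 + 185 + 861 = 1099.66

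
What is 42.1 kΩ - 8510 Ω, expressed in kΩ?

33.59 kΩ

In kΩ:
  42.1 kΩ → 42.1
  8510 Ω = 8510 × 10⁻³ kΩ = 8.51
Difference: 42.1 - 8.51 = 33.59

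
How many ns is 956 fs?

femto = 1e-15, nano = 1e-9; factor is 1e-6.
956 × 1e-6 = 0.000956

0.000956 ns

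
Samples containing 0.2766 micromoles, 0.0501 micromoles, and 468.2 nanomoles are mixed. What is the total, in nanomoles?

In nanomoles:
  0.2766 micromoles = 0.2766 × 10³ nanomoles = 276.6
  0.0501 micromoles = 0.0501 × 10³ nanomoles = 50.1
  468.2 nanomoles → 468.2
Sum: 276.6 + 50.1 + 468.2 = 794.9

794.9 nanomoles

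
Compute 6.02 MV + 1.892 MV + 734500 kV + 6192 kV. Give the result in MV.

748.604 MV

In MV:
  6.02 MV → 6.02
  1.892 MV → 1.892
  734500 kV = 734500e-3 MV = 734.5
  6192 kV = 6192e-3 MV = 6.192
Sum: 6.02 + 1.892 + 734.5 + 6.192 = 748.604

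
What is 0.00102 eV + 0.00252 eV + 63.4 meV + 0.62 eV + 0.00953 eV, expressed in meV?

In meV:
  0.00102 eV = 0.00102e3 meV = 1.02
  0.00252 eV = 0.00252e3 meV = 2.52
  63.4 meV → 63.4
  0.62 eV = 0.62e3 meV = 620
  0.00953 eV = 0.00953e3 meV = 9.53
Sum: 1.02 + 2.52 + 63.4 + 620 + 9.53 = 696.47

696.47 meV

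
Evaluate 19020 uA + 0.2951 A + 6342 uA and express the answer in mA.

320.462 mA

In mA:
  19020 uA = 19020 × 10^-3 mA = 19.02
  0.2951 A = 0.2951 × 10^3 mA = 295.1
  6342 uA = 6342 × 10^-3 mA = 6.342
Sum: 19.02 + 295.1 + 6.342 = 320.462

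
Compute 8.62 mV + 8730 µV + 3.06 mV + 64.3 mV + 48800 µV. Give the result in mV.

In mV:
  8.62 mV → 8.62
  8730 µV = 8730 × 10⁻³ mV = 8.73
  3.06 mV → 3.06
  64.3 mV → 64.3
  48800 µV = 48800 × 10⁻³ mV = 48.8
Sum: 8.62 + 8.73 + 3.06 + 64.3 + 48.8 = 133.51

133.51 mV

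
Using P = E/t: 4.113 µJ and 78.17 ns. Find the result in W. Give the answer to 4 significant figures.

52.62 W

(4.113 × 10⁻⁶) / (78.17 × 10⁻⁹) = 0.0526161 × 10³ W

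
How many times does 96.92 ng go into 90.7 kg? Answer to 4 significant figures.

(90.7e3) / (96.92e-9) = 0.93582e12

935800000000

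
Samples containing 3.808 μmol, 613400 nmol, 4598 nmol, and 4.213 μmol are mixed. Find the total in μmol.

In μmol:
  3.808 μmol → 3.808
  613400 nmol = 613400e-3 μmol = 613.4
  4598 nmol = 4598e-3 μmol = 4.598
  4.213 μmol → 4.213
Sum: 3.808 + 613.4 + 4.598 + 4.213 = 626.019

626.019 μmol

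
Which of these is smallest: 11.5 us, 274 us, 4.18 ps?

11.5 us = 0.0000115 s
274 us = 0.000274 s
4.18 ps = 0.00000000000418 s

4.18 ps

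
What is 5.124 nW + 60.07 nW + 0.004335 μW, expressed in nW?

In nW:
  5.124 nW → 5.124
  60.07 nW → 60.07
  0.004335 μW = 0.004335e3 nW = 4.335
Sum: 5.124 + 60.07 + 4.335 = 69.529

69.529 nW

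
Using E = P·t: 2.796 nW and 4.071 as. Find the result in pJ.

2.796e-9 × 4.071e-18 = 11.382516e-27 J

0.000000000000011382516 pJ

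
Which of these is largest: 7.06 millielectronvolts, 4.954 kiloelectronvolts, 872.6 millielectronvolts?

4.954 kiloelectronvolts

7.06 millielectronvolts = 0.00706 electronvolts
4.954 kiloelectronvolts = 4954 electronvolts
872.6 millielectronvolts = 0.8726 electronvolts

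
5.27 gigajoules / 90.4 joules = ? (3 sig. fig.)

(5.27 × 10^9) / (90.4) = 0.0583 × 10^9

58300000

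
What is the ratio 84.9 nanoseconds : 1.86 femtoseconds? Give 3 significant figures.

45600000

(84.9e-9) / (1.86e-15) = 45.65e6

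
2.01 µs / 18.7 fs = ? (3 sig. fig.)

(2.01 × 10⁻⁶) / (18.7 × 10⁻¹⁵) = 0.1075 × 10⁹

107000000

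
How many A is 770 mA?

0.77 A

milli = 1e-3, (no prefix) = 1e0; factor is 1e-3.
770 × 1e-3 = 0.77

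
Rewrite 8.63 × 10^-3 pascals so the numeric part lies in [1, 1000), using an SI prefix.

= 8.63 × 10^-3 pascals; 10^-3 is milli.

8.63 millipascals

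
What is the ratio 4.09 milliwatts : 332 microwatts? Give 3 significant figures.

(4.09e-3) / (332e-6) = 0.01232e3

12.3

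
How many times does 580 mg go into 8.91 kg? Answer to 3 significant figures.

(8.91 × 10^3) / (580 × 10^-3) = 0.01536 × 10^6

15400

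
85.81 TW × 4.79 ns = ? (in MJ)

0.4110299 MJ

85.81e12 × 4.79e-9 = 411.0299e3 J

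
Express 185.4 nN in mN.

nano = 10⁻⁹, milli = 10⁻³; factor is 10⁻⁶.
185.4 × 10⁻⁶ = 0.0001854

0.0001854 mN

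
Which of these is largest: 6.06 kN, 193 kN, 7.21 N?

6.06 kN = 6060 N
193 kN = 193000 N
7.21 N = 7.21 N

193 kN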